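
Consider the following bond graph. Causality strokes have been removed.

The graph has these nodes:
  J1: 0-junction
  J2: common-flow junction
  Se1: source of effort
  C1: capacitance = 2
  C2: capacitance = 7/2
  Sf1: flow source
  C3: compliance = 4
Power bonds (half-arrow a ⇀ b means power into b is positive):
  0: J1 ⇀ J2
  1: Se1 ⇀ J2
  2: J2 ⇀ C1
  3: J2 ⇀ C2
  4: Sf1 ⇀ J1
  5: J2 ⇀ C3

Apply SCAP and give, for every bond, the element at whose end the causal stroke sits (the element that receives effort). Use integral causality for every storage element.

β0 |J1
β1 |J2
β2 |J2
β3 |J2
β4 |Sf1
β5 |J2

β1 stroke at J2  (source Se1 imposes e)
β4 stroke at Sf1  (Sf1: flow source, stroke at near end)
β0 stroke at J1  (closing 0-jn rule on J1)
β2 stroke at J2  (J2: bond 0 brought flow, rest push out)
β3 stroke at J2  (1-jn J2 has f-setter on 0)
β5 stroke at J2  (1-jn J2 has f-setter on 0)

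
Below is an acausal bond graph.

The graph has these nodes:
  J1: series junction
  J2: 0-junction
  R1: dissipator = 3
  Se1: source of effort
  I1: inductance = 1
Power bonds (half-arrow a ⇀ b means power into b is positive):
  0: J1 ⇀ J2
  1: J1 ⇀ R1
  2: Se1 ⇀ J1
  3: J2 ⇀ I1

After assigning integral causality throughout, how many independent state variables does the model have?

1  (I1 all integral)

#2 →J1  (Se1 (Se) sets effort on bond)
#3 →I1  (I1: I, integral causality)
#0 →J2  (J2: last free bond brings effort in)
#1 →J1  (J1: bond 0 brought flow, rest push out)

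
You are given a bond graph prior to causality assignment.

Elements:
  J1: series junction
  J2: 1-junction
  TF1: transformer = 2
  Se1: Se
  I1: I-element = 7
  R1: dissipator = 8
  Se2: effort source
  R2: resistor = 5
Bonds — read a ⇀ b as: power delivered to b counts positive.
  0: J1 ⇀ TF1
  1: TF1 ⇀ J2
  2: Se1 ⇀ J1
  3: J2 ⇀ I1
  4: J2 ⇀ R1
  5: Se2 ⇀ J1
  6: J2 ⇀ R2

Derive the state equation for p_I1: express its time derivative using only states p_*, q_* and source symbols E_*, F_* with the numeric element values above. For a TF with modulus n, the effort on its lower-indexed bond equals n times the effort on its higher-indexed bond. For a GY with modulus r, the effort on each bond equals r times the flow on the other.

dp_I1/dt = E_Se1/2 + E_Se2/2 - 13*p_I1/7

#2 →J1  (Se1 fixes effort; stroke away)
#5 →J1  (Se2 (Se) sets effort on bond)
#0 →TF1  (only one flow-in slot at J1)
#1 →J2  (TF1 one-in-one-out from 0)
#3 →I1  (I1 outputs flow p/I1)
#4 →J2  (common-f at J2 fixed by 3)
#6 →J2  (1-jn J2 has f-setter on 3)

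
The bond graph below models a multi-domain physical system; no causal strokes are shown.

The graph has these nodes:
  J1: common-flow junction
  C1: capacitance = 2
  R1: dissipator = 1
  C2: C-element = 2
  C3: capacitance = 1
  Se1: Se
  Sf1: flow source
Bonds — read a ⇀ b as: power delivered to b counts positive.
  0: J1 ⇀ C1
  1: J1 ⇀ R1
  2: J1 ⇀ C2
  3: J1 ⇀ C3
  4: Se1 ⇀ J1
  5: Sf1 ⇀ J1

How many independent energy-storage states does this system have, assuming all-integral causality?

b4 stroke at J1  (source Se1 imposes e)
b5 stroke at Sf1  (Sf1: flow source, stroke at near end)
b0 stroke at J1  (common-f at J1 fixed by 5)
b1 stroke at J1  (J1 flow already set via bond 5)
b2 stroke at J1  (common-f at J1 fixed by 5)
b3 stroke at J1  (common-f at J1 fixed by 5)

3  (C1, C2, C3 all integral)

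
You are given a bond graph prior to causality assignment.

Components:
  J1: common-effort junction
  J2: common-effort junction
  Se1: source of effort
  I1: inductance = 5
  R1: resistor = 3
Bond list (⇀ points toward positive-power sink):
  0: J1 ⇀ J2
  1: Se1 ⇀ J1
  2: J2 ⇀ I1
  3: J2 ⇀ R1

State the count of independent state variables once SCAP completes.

1  (I1 all integral)

bond 1 stroke at J1  (Se1 (Se) sets effort on bond)
bond 0 stroke at J2  (J1: bond 1 brought effort, rest push out)
bond 2 stroke at I1  (J2 effort already set via bond 0)
bond 3 stroke at R1  (J2: bond 0 brought effort, rest push out)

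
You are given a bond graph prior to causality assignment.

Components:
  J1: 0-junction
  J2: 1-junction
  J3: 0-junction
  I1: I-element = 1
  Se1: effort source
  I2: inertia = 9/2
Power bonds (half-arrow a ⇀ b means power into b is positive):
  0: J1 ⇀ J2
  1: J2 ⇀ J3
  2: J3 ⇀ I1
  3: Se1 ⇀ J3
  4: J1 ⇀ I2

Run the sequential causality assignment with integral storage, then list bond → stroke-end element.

β3 |J3  (Se1 (Se) sets effort on bond)
β1 |J2  (0-jn J3 has e-setter on 3)
β2 |I1  (0-jn J3 has e-setter on 3)
β0 |J1  (only one flow-in slot at J2)
β4 |I2  (common-e at J1 fixed by 0)

#0 →J1
#1 →J2
#2 →I1
#3 →J3
#4 →I2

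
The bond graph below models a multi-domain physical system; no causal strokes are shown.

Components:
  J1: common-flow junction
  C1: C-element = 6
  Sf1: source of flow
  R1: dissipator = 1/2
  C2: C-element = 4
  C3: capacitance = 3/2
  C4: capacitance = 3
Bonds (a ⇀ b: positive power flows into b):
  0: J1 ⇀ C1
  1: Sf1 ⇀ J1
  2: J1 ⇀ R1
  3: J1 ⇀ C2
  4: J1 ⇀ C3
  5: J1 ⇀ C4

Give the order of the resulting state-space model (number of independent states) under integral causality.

β1 |Sf1  (Sf1: flow source, stroke at near end)
β0 |J1  (1-jn J1 has f-setter on 1)
β2 |J1  (J1: bond 1 brought flow, rest push out)
β3 |J1  (J1 flow already set via bond 1)
β4 |J1  (J1: bond 1 brought flow, rest push out)
β5 |J1  (J1 flow already set via bond 1)

4  (C1, C2, C3, C4 all integral)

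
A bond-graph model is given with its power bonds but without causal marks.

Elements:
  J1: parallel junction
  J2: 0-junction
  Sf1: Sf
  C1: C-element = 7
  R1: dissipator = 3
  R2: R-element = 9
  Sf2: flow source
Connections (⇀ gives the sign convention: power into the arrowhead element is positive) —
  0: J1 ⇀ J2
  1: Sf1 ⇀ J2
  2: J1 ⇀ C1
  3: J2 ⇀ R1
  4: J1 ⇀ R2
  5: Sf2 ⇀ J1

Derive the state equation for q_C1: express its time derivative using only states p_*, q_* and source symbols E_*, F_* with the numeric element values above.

bond 1 stroke→Sf1  (Sf1 fixes flow; stroke at Sf1)
bond 5 stroke→Sf2  (Sf2: flow source, stroke at near end)
bond 2 stroke→J1  (prefer integral on C1)
bond 0 stroke→J2  (J1 effort already set via bond 2)
bond 4 stroke→R2  (common-e at J1 fixed by 2)
bond 3 stroke→R1  (0-jn J2 has e-setter on 0)

dq_C1/dt = F_Sf1 + F_Sf2 - 4*q_C1/63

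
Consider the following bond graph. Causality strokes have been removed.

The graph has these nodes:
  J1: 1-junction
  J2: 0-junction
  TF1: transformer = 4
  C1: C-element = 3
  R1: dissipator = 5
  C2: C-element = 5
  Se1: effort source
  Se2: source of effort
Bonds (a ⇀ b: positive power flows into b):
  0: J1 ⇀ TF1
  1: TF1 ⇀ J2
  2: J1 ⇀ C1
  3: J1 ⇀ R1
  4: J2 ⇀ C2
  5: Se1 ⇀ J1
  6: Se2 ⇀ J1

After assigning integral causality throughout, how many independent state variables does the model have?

β5 |J1  (source Se1 imposes e)
β6 |J1  (Se2: effort source, stroke at far end)
β2 |J1  (C1 integral (e out))
β4 |J2  (C2 outputs effort q/C2)
β1 |TF1  (0-jn J2 has e-setter on 4)
β0 |J1  (TF TF1: opposite of bond 1)
β3 |R1  (only one flow-in slot at J1)

2  (C1, C2 all integral)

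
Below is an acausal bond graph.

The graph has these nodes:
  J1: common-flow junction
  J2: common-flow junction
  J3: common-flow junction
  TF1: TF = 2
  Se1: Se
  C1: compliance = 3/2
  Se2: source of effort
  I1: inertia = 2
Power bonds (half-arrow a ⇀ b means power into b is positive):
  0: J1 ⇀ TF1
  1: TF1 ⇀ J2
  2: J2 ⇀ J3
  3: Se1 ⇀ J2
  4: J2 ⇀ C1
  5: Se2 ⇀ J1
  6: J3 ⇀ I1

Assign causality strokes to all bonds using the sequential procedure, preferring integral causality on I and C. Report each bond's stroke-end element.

#3 stroke at J2  (Se1: effort source, stroke at far end)
#5 stroke at J1  (Se2 fixes effort; stroke away)
#0 stroke at TF1  (only one flow-in slot at J1)
#1 stroke at J2  (TF1 one-in-one-out from 0)
#4 stroke at J2  (C1 outputs effort q/C1)
#2 stroke at J3  (J2 needs exactly one f-in)
#6 stroke at I1  (closing 1-jn rule on J3)

b0 →TF1
b1 →J2
b2 →J3
b3 →J2
b4 →J2
b5 →J1
b6 →I1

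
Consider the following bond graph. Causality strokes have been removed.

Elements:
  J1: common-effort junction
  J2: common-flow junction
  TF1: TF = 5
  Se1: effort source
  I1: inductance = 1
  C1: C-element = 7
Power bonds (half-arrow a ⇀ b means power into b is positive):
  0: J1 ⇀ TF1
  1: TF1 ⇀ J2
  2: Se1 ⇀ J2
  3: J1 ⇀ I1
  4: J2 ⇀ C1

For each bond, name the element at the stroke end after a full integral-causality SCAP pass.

bond 2 stroke→J2  (Se1 (Se) sets effort on bond)
bond 3 stroke→I1  (I1 outputs flow p/I1)
bond 0 stroke→J1  (J1 needs exactly one e-in)
bond 1 stroke→TF1  (TF1: transformer flips bond 0)
bond 4 stroke→J2  (J2 flow already set via bond 1)

#0 |J1
#1 |TF1
#2 |J2
#3 |I1
#4 |J2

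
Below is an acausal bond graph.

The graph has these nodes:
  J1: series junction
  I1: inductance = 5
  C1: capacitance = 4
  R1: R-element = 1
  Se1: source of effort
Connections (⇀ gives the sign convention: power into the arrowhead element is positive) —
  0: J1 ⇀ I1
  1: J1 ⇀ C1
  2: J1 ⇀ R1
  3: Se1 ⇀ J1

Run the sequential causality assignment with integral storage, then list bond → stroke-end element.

β0 |I1
β1 |J1
β2 |J1
β3 |J1

bond 3 stroke→J1  (Se1: effort source, stroke at far end)
bond 0 stroke→I1  (prefer integral on I1)
bond 1 stroke→J1  (common-f at J1 fixed by 0)
bond 2 stroke→J1  (J1: bond 0 brought flow, rest push out)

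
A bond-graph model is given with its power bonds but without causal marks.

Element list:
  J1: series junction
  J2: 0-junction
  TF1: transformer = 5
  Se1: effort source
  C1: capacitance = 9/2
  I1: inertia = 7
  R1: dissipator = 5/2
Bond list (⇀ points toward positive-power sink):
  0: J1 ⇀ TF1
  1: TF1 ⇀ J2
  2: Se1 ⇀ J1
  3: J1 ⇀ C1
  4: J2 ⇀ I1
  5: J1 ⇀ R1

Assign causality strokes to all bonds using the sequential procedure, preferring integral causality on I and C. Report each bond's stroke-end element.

bond 2 stroke at J1  (source Se1 imposes e)
bond 3 stroke at J1  (C1 integral (e out))
bond 4 stroke at I1  (prefer integral on I1)
bond 1 stroke at J2  (only one effort-in slot at J2)
bond 0 stroke at TF1  (through TF1, causality passes straight; one stroke at TF1)
bond 5 stroke at J1  (1-jn J1 has f-setter on 0)

#0 →TF1
#1 →J2
#2 →J1
#3 →J1
#4 →I1
#5 →J1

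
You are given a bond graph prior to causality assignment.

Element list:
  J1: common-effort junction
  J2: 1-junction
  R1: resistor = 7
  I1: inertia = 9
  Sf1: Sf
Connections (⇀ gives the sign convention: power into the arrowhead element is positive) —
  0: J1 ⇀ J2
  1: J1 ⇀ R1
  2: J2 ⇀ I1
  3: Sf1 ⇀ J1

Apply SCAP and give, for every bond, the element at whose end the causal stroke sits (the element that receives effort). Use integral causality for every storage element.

β3 stroke at Sf1  (source Sf1 imposes f)
β2 stroke at I1  (I1: I, integral causality)
β0 stroke at J2  (common-f at J2 fixed by 2)
β1 stroke at J1  (J1 needs exactly one e-in)

#0 stroke→J2
#1 stroke→J1
#2 stroke→I1
#3 stroke→Sf1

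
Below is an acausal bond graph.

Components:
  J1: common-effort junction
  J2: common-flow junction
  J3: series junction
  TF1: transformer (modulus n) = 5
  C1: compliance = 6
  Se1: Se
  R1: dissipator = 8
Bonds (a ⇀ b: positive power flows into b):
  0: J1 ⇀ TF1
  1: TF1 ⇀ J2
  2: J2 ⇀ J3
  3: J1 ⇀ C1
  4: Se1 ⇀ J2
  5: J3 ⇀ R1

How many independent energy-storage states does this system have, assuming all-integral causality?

1  (C1 all integral)

β4 →J2  (Se1 (Se) sets effort on bond)
β3 →J1  (prefer integral on C1)
β0 →TF1  (common-e at J1 fixed by 3)
β1 →J2  (through TF1, causality passes straight; one stroke at TF1)
β2 →J3  (only one flow-in slot at J2)
β5 →R1  (J3 needs exactly one f-in)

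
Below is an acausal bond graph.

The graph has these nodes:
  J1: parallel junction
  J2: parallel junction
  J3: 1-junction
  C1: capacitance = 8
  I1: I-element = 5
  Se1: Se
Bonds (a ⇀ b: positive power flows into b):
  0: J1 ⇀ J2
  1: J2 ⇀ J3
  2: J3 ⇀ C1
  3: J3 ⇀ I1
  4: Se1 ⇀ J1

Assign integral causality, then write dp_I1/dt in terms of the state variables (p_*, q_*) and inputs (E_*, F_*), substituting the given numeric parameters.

#4 |J1  (Se1 fixes effort; stroke away)
#0 |J2  (common-e at J1 fixed by 4)
#1 |J3  (0-jn J2 has e-setter on 0)
#2 |J3  (C1 outputs effort q/C1)
#3 |I1  (only one flow-in slot at J3)

dp_I1/dt = E_Se1 - q_C1/8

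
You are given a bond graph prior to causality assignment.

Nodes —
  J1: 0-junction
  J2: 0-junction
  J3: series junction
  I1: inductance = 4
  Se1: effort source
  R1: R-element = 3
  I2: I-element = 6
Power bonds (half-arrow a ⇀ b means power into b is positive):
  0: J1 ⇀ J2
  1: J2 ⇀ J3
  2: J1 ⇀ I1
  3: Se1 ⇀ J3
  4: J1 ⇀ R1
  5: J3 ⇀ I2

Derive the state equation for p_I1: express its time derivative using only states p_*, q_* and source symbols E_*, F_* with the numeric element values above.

b3 |J3  (Se1 (Se) sets effort on bond)
b2 |I1  (prefer integral on I1)
b5 |I2  (I2: I, integral causality)
b1 |J3  (common-f at J3 fixed by 5)
b0 |J2  (J2 needs exactly one e-in)
b4 |J1  (J1 needs exactly one e-in)

dp_I1/dt = -3*p_I1/4 - p_I2/2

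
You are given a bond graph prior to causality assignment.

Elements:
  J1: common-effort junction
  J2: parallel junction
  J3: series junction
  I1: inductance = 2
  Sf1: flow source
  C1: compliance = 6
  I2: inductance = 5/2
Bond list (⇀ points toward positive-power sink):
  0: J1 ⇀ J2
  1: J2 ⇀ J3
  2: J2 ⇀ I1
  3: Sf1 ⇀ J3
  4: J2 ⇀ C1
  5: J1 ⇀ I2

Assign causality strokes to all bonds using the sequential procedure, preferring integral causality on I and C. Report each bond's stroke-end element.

bond 0 →J1
bond 1 →J3
bond 2 →I1
bond 3 →Sf1
bond 4 →J2
bond 5 →I2

b3 stroke→Sf1  (Sf1 (Sf) sets flow on bond)
b1 stroke→J3  (1-jn J3 has f-setter on 3)
b2 stroke→I1  (I1 outputs flow p/I1)
b4 stroke→J2  (C1: C, integral causality)
b0 stroke→J1  (J2: bond 4 brought effort, rest push out)
b5 stroke→I2  (J1: bond 0 brought effort, rest push out)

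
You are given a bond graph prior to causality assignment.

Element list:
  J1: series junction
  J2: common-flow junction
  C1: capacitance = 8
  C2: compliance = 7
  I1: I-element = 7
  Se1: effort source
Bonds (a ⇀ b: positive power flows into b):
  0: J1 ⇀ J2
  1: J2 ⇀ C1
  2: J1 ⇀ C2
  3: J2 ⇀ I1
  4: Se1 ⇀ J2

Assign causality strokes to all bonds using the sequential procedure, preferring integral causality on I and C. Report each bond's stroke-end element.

#4 |J2  (Se1 (Se) sets effort on bond)
#1 |J2  (prefer integral on C1)
#2 |J1  (C2: C, integral causality)
#0 |J2  (J1: last free bond brings flow in)
#3 |I1  (only one flow-in slot at J2)

bond 0 stroke at J2
bond 1 stroke at J2
bond 2 stroke at J1
bond 3 stroke at I1
bond 4 stroke at J2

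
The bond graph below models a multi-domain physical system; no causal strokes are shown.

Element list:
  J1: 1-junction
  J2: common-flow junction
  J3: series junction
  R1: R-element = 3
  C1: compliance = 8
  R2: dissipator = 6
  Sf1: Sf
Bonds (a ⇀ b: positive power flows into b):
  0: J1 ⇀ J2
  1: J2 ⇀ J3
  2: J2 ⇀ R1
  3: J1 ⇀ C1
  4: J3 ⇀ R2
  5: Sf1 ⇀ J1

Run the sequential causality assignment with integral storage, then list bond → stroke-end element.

#0 |J1
#1 |J2
#2 |J2
#3 |J1
#4 |J3
#5 |Sf1

b5 stroke at Sf1  (Sf1 (Sf) sets flow on bond)
b0 stroke at J1  (1-jn J1 has f-setter on 5)
b3 stroke at J1  (1-jn J1 has f-setter on 5)
b1 stroke at J2  (J2: bond 0 brought flow, rest push out)
b2 stroke at J2  (1-jn J2 has f-setter on 0)
b4 stroke at J3  (J3: bond 1 brought flow, rest push out)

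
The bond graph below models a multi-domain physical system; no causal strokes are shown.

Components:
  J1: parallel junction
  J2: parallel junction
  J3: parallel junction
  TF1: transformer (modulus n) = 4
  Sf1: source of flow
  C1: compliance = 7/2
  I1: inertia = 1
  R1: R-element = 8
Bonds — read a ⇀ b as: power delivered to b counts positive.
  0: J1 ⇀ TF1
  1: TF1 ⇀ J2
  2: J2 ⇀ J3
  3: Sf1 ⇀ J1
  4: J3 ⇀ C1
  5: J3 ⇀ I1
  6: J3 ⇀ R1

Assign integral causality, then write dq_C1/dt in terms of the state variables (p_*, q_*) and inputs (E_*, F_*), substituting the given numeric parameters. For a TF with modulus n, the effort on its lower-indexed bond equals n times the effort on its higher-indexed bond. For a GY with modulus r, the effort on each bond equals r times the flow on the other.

dq_C1/dt = 4*F_Sf1 - p_I1 - q_C1/28

bond 3 stroke→Sf1  (source Sf1 imposes f)
bond 0 stroke→J1  (closing 0-jn rule on J1)
bond 1 stroke→TF1  (TF1 one-in-one-out from 0)
bond 2 stroke→J2  (J2: last free bond brings effort in)
bond 4 stroke→J3  (C1 outputs effort q/C1)
bond 5 stroke→I1  (J3: bond 4 brought effort, rest push out)
bond 6 stroke→R1  (common-e at J3 fixed by 4)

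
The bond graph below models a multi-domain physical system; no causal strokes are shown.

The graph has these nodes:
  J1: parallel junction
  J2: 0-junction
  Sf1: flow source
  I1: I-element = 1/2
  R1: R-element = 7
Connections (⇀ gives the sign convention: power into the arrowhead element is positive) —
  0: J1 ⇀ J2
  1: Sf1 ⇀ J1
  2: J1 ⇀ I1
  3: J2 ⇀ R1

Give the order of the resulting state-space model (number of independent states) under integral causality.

β1 stroke at Sf1  (Sf1: flow source, stroke at near end)
β2 stroke at I1  (prefer integral on I1)
β0 stroke at J1  (closing 0-jn rule on J1)
β3 stroke at J2  (only one effort-in slot at J2)

1  (I1 all integral)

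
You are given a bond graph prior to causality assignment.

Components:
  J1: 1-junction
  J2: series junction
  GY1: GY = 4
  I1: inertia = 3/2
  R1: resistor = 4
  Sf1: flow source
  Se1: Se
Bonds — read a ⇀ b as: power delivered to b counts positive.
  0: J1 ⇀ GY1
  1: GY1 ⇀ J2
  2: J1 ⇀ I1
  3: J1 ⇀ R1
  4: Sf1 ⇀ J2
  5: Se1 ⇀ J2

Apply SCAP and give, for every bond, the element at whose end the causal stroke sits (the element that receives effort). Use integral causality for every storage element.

b4 |Sf1  (Sf1 fixes flow; stroke at Sf1)
b5 |J2  (source Se1 imposes e)
b1 |J2  (J2: bond 4 brought flow, rest push out)
b0 |J1  (GY1: gyrator matches bond 1)
b2 |I1  (I1 outputs flow p/I1)
b3 |J1  (1-jn J1 has f-setter on 2)

b0 |J1
b1 |J2
b2 |I1
b3 |J1
b4 |Sf1
b5 |J2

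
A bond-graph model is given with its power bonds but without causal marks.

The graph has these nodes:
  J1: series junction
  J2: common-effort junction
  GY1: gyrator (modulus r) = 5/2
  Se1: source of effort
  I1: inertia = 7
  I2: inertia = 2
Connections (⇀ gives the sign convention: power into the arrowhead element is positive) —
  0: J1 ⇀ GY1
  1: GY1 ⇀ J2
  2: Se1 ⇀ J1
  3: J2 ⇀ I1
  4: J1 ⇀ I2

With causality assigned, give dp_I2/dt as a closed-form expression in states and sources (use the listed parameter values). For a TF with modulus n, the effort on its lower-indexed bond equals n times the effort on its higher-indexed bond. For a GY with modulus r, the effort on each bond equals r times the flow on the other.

dp_I2/dt = E_Se1 - 5*p_I1/14

#2 stroke at J1  (Se1: effort source, stroke at far end)
#3 stroke at I1  (I1: I, integral causality)
#1 stroke at J2  (closing 0-jn rule on J2)
#0 stroke at J1  (GY GY1: same side as bond 1)
#4 stroke at I2  (J1: last free bond brings flow in)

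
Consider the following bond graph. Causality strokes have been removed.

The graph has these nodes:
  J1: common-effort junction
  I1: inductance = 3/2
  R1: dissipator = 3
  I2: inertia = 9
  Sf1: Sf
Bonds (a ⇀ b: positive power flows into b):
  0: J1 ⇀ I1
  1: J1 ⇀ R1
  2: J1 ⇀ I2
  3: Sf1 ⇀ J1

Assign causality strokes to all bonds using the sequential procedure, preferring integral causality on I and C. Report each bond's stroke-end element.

bond 0 →I1
bond 1 →J1
bond 2 →I2
bond 3 →Sf1

bond 3 →Sf1  (Sf1 fixes flow; stroke at Sf1)
bond 0 →I1  (prefer integral on I1)
bond 2 →I2  (I2 integral (f out))
bond 1 →J1  (only one effort-in slot at J1)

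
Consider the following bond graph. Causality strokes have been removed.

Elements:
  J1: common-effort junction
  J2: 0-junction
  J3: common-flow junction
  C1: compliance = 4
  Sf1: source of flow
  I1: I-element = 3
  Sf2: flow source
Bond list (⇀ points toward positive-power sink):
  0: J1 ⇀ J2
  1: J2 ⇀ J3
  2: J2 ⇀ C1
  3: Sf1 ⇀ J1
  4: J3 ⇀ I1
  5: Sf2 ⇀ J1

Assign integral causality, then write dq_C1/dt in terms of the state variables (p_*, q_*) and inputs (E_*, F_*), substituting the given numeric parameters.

dq_C1/dt = F_Sf1 + F_Sf2 - p_I1/3

β3 stroke→Sf1  (Sf1 (Sf) sets flow on bond)
β5 stroke→Sf2  (Sf2: flow source, stroke at near end)
β0 stroke→J1  (closing 0-jn rule on J1)
β2 stroke→J2  (C1: C, integral causality)
β1 stroke→J3  (common-e at J2 fixed by 2)
β4 stroke→I1  (J3: last free bond brings flow in)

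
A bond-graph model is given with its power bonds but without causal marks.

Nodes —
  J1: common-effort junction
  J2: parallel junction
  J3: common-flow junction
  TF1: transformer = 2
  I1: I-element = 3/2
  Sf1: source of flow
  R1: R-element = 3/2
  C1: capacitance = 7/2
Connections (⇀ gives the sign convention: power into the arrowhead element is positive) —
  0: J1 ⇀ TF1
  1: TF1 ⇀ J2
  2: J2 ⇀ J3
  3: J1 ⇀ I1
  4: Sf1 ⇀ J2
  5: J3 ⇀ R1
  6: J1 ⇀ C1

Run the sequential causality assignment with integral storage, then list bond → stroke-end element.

bond 4 →Sf1  (Sf1: flow source, stroke at near end)
bond 3 →I1  (I1 integral (f out))
bond 6 →J1  (prefer integral on C1)
bond 0 →TF1  (J1 effort already set via bond 6)
bond 1 →J2  (TF TF1: opposite of bond 0)
bond 2 →J3  (0-jn J2 has e-setter on 1)
bond 5 →R1  (J3: last free bond brings flow in)

b0 →TF1
b1 →J2
b2 →J3
b3 →I1
b4 →Sf1
b5 →R1
b6 →J1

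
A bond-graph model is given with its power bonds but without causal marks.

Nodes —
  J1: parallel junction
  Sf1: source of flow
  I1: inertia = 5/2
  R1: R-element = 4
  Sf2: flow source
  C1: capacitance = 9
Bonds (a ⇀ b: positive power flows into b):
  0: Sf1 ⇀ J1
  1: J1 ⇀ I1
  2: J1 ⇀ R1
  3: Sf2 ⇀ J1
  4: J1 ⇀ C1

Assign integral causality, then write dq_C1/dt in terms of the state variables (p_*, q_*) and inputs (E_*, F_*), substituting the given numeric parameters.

#0 →Sf1  (Sf1 fixes flow; stroke at Sf1)
#3 →Sf2  (Sf2 fixes flow; stroke at Sf2)
#1 →I1  (prefer integral on I1)
#4 →J1  (C1 integral (e out))
#2 →R1  (common-e at J1 fixed by 4)

dq_C1/dt = F_Sf1 + F_Sf2 - 2*p_I1/5 - q_C1/36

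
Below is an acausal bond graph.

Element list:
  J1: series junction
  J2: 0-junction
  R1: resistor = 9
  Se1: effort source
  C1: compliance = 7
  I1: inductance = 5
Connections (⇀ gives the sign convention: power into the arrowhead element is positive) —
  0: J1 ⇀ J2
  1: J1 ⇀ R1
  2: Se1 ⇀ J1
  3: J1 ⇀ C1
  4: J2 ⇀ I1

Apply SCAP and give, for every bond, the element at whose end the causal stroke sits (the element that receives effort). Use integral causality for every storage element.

β2 |J1  (Se1 (Se) sets effort on bond)
β3 |J1  (prefer integral on C1)
β4 |I1  (I1 outputs flow p/I1)
β0 |J2  (closing 0-jn rule on J2)
β1 |J1  (1-jn J1 has f-setter on 0)

β0 →J2
β1 →J1
β2 →J1
β3 →J1
β4 →I1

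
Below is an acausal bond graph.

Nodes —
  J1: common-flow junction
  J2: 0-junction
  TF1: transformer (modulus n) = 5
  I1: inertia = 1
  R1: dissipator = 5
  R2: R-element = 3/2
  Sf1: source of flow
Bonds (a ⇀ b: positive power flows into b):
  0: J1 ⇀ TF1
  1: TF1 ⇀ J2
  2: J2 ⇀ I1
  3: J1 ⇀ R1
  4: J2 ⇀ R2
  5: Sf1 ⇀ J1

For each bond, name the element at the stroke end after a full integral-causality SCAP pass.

β0 stroke→J1
β1 stroke→TF1
β2 stroke→I1
β3 stroke→J1
β4 stroke→J2
β5 stroke→Sf1

bond 5 →Sf1  (source Sf1 imposes f)
bond 0 →J1  (J1 flow already set via bond 5)
bond 3 →J1  (1-jn J1 has f-setter on 5)
bond 1 →TF1  (TF1: transformer flips bond 0)
bond 2 →I1  (I1: I, integral causality)
bond 4 →J2  (only one effort-in slot at J2)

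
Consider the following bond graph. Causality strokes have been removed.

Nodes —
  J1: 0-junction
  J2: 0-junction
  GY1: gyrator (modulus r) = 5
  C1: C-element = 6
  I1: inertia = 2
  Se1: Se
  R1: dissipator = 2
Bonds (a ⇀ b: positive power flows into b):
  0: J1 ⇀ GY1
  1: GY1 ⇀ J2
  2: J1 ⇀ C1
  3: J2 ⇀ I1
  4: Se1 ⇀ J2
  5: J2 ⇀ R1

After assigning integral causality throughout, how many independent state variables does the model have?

2  (C1, I1 all integral)

b4 stroke→J2  (Se1: effort source, stroke at far end)
b1 stroke→GY1  (0-jn J2 has e-setter on 4)
b3 stroke→I1  (0-jn J2 has e-setter on 4)
b5 stroke→R1  (common-e at J2 fixed by 4)
b0 stroke→GY1  (GY1: gyrator matches bond 1)
b2 stroke→J1  (J1: last free bond brings effort in)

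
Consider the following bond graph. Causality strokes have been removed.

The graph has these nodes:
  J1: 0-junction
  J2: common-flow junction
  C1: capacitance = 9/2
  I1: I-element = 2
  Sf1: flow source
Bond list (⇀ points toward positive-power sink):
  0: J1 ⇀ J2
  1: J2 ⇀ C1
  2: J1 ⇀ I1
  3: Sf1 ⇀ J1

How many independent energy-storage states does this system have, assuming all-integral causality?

2  (C1, I1 all integral)

b3 stroke→Sf1  (Sf1 (Sf) sets flow on bond)
b1 stroke→J2  (C1 integral (e out))
b0 stroke→J1  (J2 needs exactly one f-in)
b2 stroke→I1  (J1 effort already set via bond 0)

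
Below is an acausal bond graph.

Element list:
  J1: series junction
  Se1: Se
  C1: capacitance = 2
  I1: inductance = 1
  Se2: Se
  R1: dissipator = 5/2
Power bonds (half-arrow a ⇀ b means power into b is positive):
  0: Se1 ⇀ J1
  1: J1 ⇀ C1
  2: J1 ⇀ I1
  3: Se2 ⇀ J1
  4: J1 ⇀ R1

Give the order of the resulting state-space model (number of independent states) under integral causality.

b0 →J1  (Se1 (Se) sets effort on bond)
b3 →J1  (source Se2 imposes e)
b1 →J1  (prefer integral on C1)
b2 →I1  (prefer integral on I1)
b4 →J1  (1-jn J1 has f-setter on 2)

2  (C1, I1 all integral)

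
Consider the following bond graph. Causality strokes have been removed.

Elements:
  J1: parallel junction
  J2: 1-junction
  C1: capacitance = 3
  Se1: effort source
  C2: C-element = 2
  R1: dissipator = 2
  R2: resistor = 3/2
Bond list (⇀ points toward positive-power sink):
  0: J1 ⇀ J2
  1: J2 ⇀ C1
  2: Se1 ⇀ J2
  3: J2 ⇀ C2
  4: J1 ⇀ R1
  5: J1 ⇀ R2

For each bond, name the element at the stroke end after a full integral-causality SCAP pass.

bond 0 →J1
bond 1 →J2
bond 2 →J2
bond 3 →J2
bond 4 →R1
bond 5 →R2

bond 2 stroke→J2  (Se1 (Se) sets effort on bond)
bond 1 stroke→J2  (C1 integral (e out))
bond 3 stroke→J2  (C2: C, integral causality)
bond 0 stroke→J1  (J2 needs exactly one f-in)
bond 4 stroke→R1  (J1 effort already set via bond 0)
bond 5 stroke→R2  (J1 effort already set via bond 0)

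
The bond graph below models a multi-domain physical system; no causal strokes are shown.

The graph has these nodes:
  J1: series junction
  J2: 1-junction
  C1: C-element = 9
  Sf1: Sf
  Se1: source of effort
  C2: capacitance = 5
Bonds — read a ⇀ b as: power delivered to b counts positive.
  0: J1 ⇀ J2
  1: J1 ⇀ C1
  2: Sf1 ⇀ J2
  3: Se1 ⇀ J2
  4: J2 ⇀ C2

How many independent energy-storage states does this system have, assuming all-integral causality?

2  (C1, C2 all integral)

bond 2 |Sf1  (Sf1: flow source, stroke at near end)
bond 3 |J2  (Se1: effort source, stroke at far end)
bond 0 |J2  (J2 flow already set via bond 2)
bond 4 |J2  (J2: bond 2 brought flow, rest push out)
bond 1 |J1  (J1: bond 0 brought flow, rest push out)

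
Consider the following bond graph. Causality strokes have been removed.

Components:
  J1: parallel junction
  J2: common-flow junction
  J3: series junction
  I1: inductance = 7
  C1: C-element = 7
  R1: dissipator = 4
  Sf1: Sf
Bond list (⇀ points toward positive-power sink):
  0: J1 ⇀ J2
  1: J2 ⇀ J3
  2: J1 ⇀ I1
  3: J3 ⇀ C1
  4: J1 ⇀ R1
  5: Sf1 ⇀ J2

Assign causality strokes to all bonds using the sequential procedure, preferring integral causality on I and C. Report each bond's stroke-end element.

β0 stroke at J2
β1 stroke at J2
β2 stroke at I1
β3 stroke at J3
β4 stroke at J1
β5 stroke at Sf1

bond 5 →Sf1  (Sf1 fixes flow; stroke at Sf1)
bond 0 →J2  (common-f at J2 fixed by 5)
bond 1 →J2  (common-f at J2 fixed by 5)
bond 3 →J3  (common-f at J3 fixed by 1)
bond 2 →I1  (prefer integral on I1)
bond 4 →J1  (J1: last free bond brings effort in)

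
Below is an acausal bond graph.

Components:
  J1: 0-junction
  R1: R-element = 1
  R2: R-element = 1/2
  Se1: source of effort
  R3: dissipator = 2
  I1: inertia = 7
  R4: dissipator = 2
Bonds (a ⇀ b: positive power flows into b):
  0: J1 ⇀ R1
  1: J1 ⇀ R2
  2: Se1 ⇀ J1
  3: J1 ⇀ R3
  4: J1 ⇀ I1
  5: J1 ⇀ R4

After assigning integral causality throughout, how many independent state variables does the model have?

bond 2 →J1  (Se1 (Se) sets effort on bond)
bond 0 →R1  (0-jn J1 has e-setter on 2)
bond 1 →R2  (0-jn J1 has e-setter on 2)
bond 3 →R3  (J1 effort already set via bond 2)
bond 4 →I1  (0-jn J1 has e-setter on 2)
bond 5 →R4  (0-jn J1 has e-setter on 2)

1  (I1 all integral)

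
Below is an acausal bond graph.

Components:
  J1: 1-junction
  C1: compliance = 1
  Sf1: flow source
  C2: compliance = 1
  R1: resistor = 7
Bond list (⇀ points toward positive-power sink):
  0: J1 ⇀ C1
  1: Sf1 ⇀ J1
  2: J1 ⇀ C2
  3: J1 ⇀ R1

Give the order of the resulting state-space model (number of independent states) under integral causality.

2  (C1, C2 all integral)

#1 stroke→Sf1  (source Sf1 imposes f)
#0 stroke→J1  (1-jn J1 has f-setter on 1)
#2 stroke→J1  (J1 flow already set via bond 1)
#3 stroke→J1  (1-jn J1 has f-setter on 1)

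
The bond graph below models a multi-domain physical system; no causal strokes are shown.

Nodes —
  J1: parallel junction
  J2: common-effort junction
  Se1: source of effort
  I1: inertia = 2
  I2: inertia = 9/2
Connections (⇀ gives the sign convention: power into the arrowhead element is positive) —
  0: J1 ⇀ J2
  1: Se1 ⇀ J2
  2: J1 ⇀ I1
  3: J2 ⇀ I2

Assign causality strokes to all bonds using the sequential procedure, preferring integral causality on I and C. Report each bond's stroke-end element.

b1 |J2  (Se1 (Se) sets effort on bond)
b0 |J1  (J2 effort already set via bond 1)
b3 |I2  (common-e at J2 fixed by 1)
b2 |I1  (common-e at J1 fixed by 0)

b0 stroke→J1
b1 stroke→J2
b2 stroke→I1
b3 stroke→I2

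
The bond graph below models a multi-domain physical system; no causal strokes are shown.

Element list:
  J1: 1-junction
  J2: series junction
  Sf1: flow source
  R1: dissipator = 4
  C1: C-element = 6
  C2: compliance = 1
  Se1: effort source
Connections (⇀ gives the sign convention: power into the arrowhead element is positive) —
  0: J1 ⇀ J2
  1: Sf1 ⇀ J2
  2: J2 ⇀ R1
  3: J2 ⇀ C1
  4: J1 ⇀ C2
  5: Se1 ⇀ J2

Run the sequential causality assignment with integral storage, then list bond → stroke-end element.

b1 →Sf1  (source Sf1 imposes f)
b5 →J2  (Se1 (Se) sets effort on bond)
b0 →J2  (J2 flow already set via bond 1)
b2 →J2  (common-f at J2 fixed by 1)
b3 →J2  (J2: bond 1 brought flow, rest push out)
b4 →J1  (J1 flow already set via bond 0)

β0 |J2
β1 |Sf1
β2 |J2
β3 |J2
β4 |J1
β5 |J2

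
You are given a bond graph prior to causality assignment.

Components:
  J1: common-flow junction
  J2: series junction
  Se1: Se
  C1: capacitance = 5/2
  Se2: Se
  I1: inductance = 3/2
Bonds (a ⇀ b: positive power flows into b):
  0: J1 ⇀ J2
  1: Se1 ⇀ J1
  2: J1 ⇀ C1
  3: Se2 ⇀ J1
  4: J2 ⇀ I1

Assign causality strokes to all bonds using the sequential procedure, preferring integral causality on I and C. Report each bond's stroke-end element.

b1 |J1  (Se1 fixes effort; stroke away)
b3 |J1  (Se2: effort source, stroke at far end)
b2 |J1  (C1 integral (e out))
b0 |J2  (J1 needs exactly one f-in)
b4 |I1  (J2: last free bond brings flow in)

β0 stroke→J2
β1 stroke→J1
β2 stroke→J1
β3 stroke→J1
β4 stroke→I1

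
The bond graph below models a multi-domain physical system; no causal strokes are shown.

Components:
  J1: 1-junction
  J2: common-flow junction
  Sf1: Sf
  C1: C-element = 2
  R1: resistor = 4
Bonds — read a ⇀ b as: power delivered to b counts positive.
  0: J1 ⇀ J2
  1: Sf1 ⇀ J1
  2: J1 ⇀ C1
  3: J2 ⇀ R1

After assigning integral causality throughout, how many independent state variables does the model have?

β1 |Sf1  (Sf1 fixes flow; stroke at Sf1)
β0 |J1  (J1 flow already set via bond 1)
β2 |J1  (common-f at J1 fixed by 1)
β3 |J2  (J2 flow already set via bond 0)

1  (C1 all integral)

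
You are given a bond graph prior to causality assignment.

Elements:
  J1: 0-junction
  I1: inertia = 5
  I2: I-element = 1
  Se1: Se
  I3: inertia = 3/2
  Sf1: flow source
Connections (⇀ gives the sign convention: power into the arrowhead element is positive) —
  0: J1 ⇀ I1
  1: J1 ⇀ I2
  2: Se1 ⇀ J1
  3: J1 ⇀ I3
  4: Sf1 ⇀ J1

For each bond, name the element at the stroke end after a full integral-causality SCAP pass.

β0 stroke→I1
β1 stroke→I2
β2 stroke→J1
β3 stroke→I3
β4 stroke→Sf1

bond 2 →J1  (Se1 fixes effort; stroke away)
bond 4 →Sf1  (Sf1 (Sf) sets flow on bond)
bond 0 →I1  (J1 effort already set via bond 2)
bond 1 →I2  (0-jn J1 has e-setter on 2)
bond 3 →I3  (J1: bond 2 brought effort, rest push out)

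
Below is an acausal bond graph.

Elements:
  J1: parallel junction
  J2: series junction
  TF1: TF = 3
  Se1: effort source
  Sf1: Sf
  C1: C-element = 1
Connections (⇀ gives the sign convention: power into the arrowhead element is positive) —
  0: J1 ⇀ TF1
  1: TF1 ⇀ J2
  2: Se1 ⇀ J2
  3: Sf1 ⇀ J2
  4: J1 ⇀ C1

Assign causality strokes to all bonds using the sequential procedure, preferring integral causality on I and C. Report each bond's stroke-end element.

#2 |J2  (source Se1 imposes e)
#3 |Sf1  (Sf1 (Sf) sets flow on bond)
#1 |J2  (1-jn J2 has f-setter on 3)
#0 |TF1  (TF1: transformer flips bond 1)
#4 |J1  (closing 0-jn rule on J1)

bond 0 stroke→TF1
bond 1 stroke→J2
bond 2 stroke→J2
bond 3 stroke→Sf1
bond 4 stroke→J1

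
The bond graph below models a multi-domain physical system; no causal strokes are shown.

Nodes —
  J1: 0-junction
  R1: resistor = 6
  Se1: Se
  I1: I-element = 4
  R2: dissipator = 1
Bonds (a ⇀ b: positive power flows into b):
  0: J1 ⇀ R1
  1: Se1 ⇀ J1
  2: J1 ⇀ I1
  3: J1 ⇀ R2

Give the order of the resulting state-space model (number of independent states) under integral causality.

1  (I1 all integral)

b1 stroke at J1  (Se1 fixes effort; stroke away)
b0 stroke at R1  (J1: bond 1 brought effort, rest push out)
b2 stroke at I1  (J1: bond 1 brought effort, rest push out)
b3 stroke at R2  (J1: bond 1 brought effort, rest push out)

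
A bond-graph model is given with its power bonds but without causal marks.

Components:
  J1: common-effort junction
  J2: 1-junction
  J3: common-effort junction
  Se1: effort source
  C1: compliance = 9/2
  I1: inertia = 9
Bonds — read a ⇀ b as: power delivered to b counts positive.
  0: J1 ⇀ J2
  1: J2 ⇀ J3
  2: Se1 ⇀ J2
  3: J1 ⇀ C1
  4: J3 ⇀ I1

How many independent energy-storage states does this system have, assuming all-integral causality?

#2 →J2  (source Se1 imposes e)
#3 →J1  (C1 outputs effort q/C1)
#0 →J2  (0-jn J1 has e-setter on 3)
#1 →J3  (J2: last free bond brings flow in)
#4 →I1  (J3 effort already set via bond 1)

2  (C1, I1 all integral)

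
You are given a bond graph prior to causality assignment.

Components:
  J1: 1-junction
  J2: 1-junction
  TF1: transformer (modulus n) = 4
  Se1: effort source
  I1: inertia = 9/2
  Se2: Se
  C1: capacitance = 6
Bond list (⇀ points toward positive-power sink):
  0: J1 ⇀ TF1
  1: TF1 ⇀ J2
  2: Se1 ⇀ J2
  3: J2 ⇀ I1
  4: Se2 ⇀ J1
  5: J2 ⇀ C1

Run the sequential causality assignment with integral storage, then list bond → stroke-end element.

β0 stroke at TF1
β1 stroke at J2
β2 stroke at J2
β3 stroke at I1
β4 stroke at J1
β5 stroke at J2

bond 2 stroke at J2  (Se1 fixes effort; stroke away)
bond 4 stroke at J1  (Se2 (Se) sets effort on bond)
bond 0 stroke at TF1  (J1 needs exactly one f-in)
bond 1 stroke at J2  (TF TF1: opposite of bond 0)
bond 3 stroke at I1  (I1 outputs flow p/I1)
bond 5 stroke at J2  (J2 flow already set via bond 3)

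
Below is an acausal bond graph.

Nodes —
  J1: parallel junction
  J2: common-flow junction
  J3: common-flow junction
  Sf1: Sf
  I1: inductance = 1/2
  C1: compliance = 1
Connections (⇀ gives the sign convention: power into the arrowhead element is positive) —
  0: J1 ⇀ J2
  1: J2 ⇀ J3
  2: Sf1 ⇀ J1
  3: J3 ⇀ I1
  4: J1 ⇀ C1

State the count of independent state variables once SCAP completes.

2  (C1, I1 all integral)

#2 →Sf1  (Sf1 (Sf) sets flow on bond)
#3 →I1  (I1 integral (f out))
#1 →J3  (1-jn J3 has f-setter on 3)
#0 →J2  (J2 flow already set via bond 1)
#4 →J1  (J1 needs exactly one e-in)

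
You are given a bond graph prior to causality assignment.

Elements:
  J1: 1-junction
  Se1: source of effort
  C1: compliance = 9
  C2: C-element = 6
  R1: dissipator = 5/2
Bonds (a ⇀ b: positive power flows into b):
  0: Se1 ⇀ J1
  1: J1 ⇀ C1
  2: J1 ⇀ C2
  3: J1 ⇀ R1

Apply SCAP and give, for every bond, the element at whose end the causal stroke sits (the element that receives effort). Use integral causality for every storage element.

b0 stroke→J1  (Se1 fixes effort; stroke away)
b1 stroke→J1  (C1: C, integral causality)
b2 stroke→J1  (C2: C, integral causality)
b3 stroke→R1  (only one flow-in slot at J1)

#0 →J1
#1 →J1
#2 →J1
#3 →R1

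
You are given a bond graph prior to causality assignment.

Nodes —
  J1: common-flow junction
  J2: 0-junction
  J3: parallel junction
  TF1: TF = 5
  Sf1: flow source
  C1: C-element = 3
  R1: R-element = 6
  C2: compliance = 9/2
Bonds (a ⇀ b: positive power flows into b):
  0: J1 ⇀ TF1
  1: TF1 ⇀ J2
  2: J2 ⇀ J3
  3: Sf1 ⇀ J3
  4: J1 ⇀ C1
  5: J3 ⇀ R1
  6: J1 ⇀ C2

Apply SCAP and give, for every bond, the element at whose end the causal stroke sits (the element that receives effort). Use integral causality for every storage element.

bond 3 |Sf1  (Sf1: flow source, stroke at near end)
bond 4 |J1  (C1 integral (e out))
bond 6 |J1  (C2: C, integral causality)
bond 0 |TF1  (closing 1-jn rule on J1)
bond 1 |J2  (TF1: transformer flips bond 0)
bond 2 |J3  (J2 effort already set via bond 1)
bond 5 |R1  (common-e at J3 fixed by 2)

b0 stroke at TF1
b1 stroke at J2
b2 stroke at J3
b3 stroke at Sf1
b4 stroke at J1
b5 stroke at R1
b6 stroke at J1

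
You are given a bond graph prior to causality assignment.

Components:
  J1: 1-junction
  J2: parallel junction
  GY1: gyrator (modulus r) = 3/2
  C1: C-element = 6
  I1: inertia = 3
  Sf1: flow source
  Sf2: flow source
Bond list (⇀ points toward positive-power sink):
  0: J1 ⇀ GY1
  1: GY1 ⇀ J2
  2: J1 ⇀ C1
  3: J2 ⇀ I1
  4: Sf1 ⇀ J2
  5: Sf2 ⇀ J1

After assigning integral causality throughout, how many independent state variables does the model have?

b4 |Sf1  (Sf1 (Sf) sets flow on bond)
b5 |Sf2  (source Sf2 imposes f)
b0 |J1  (1-jn J1 has f-setter on 5)
b2 |J1  (1-jn J1 has f-setter on 5)
b1 |J2  (GY1: gyrator matches bond 0)
b3 |I1  (J2: bond 1 brought effort, rest push out)

2  (C1, I1 all integral)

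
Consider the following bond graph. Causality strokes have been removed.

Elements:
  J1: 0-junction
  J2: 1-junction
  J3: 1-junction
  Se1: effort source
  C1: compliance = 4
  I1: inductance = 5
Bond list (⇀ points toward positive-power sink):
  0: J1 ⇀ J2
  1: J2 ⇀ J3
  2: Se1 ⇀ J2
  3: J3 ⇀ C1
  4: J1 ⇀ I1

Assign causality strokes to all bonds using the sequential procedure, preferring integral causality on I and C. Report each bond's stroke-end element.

b2 →J2  (Se1 fixes effort; stroke away)
b3 →J3  (prefer integral on C1)
b1 →J2  (only one flow-in slot at J3)
b0 →J1  (only one flow-in slot at J2)
b4 →I1  (J1 effort already set via bond 0)

b0 stroke at J1
b1 stroke at J2
b2 stroke at J2
b3 stroke at J3
b4 stroke at I1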